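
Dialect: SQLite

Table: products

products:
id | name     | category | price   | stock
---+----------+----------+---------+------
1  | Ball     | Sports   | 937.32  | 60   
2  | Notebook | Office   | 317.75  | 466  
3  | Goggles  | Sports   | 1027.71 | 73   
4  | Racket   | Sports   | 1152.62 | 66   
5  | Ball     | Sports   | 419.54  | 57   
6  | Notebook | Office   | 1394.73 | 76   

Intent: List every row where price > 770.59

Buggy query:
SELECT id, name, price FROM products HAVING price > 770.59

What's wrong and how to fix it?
Bug: HAVING filters the output of aggregation, but this query has no GROUP BY and no aggregate functions, so SQLite rejects it (HAVING clause on a non-aggregate query); the condition here is per row

Fix: Replace HAVING with WHERE since the condition applies to individual rows

Corrected query:
SELECT id, name, price FROM products WHERE price > 770.59

Result:
id | name     | price  
---+----------+--------
1  | Ball     | 937.32 
3  | Goggles  | 1027.71
4  | Racket   | 1152.62
6  | Notebook | 1394.73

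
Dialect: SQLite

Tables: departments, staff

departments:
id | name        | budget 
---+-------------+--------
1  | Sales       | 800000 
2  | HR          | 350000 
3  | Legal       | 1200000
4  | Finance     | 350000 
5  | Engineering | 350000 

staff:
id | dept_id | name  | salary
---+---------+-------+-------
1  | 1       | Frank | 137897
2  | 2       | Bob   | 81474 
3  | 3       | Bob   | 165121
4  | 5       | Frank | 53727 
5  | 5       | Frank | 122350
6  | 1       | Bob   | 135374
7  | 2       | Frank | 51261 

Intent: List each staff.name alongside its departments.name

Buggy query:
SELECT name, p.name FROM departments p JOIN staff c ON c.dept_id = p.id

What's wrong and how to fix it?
Bug: Both tables have a 'name' column; the unqualified reference is ambiguous

Fix: Prefix ambiguous columns with the table alias

Corrected query:
SELECT c.name, p.name FROM departments p JOIN staff c ON c.dept_id = p.id

Result:
name  | name       
------+------------
Frank | Sales      
Bob   | HR         
Bob   | Legal      
Frank | Engineering
Frank | Engineering
Bob   | Sales      
Frank | HR         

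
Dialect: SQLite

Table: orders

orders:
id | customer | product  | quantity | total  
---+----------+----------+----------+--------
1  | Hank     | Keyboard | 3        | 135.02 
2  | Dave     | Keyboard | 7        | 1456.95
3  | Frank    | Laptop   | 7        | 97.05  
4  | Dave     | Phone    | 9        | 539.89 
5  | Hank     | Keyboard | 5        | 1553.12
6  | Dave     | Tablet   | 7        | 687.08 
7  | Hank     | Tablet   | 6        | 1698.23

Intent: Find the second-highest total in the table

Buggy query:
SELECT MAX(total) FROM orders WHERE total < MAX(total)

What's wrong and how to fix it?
Bug: The inner MAX is an aggregate inside WHERE, which is not allowed

Fix: Put the inner MAX in a scalar subquery

Corrected query:
SELECT MAX(total) FROM orders WHERE total < (SELECT MAX(total) FROM orders)

Result:
MAX(total)
----------
1553.12   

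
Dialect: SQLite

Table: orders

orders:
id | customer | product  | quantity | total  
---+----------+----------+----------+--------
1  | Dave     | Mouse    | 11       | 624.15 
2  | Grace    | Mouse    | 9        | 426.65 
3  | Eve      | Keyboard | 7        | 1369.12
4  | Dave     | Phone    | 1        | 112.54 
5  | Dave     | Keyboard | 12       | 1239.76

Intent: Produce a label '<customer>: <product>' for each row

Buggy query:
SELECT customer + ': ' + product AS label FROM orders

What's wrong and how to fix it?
Bug: SQLite uses || for string concatenation; + coerces text to numbers (yielding 0)

Fix: Replace + with || to concatenate text

Corrected query:
SELECT customer || ': ' || product AS label FROM orders

Result:
label         
--------------
Dave: Mouse   
Grace: Mouse  
Eve: Keyboard 
Dave: Phone   
Dave: Keyboard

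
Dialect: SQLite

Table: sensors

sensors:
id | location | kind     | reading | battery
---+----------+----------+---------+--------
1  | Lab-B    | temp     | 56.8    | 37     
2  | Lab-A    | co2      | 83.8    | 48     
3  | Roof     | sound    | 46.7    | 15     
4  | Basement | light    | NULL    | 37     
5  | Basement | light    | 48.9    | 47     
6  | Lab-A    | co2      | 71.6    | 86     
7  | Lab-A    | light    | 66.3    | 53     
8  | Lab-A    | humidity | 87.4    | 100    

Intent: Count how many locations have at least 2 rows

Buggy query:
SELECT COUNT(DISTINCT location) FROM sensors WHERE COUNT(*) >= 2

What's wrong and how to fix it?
Bug: COUNT(*) cannot appear in WHERE; the per-group count doesn't exist yet

Fix: Use a subquery that GROUPs and filters with HAVING, then count its rows

Corrected query:
SELECT COUNT(*) FROM (SELECT location FROM sensors GROUP BY location HAVING COUNT(*) >= 2)

Result:
COUNT(*)
--------
2       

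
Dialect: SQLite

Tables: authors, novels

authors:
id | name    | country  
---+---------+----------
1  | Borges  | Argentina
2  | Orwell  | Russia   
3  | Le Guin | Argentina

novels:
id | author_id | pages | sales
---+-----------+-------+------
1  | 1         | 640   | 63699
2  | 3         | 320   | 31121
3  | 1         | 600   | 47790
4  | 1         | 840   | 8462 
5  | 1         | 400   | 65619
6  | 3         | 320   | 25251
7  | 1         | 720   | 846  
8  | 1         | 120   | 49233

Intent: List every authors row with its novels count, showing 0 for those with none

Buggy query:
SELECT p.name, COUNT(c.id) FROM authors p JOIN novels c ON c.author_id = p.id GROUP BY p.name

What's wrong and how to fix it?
Bug: An inner join excludes parents with zero children

Fix: Use LEFT JOIN so parents without children still appear (COUNT(c.id) gives 0)

Corrected query:
SELECT p.name, COUNT(c.id) FROM authors p LEFT JOIN novels c ON c.author_id = p.id GROUP BY p.name

Result:
name    | COUNT(c.id)
--------+------------
Borges  | 6          
Le Guin | 2          
Orwell  | 0          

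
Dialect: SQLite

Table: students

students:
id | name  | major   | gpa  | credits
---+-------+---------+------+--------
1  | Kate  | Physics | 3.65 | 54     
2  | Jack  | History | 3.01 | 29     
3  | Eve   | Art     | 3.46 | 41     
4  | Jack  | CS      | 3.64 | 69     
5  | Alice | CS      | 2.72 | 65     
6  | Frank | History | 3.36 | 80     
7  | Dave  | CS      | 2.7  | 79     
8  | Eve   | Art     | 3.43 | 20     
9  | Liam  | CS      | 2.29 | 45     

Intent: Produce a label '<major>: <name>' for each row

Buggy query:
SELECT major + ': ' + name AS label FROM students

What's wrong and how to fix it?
Bug: SQLite uses || for string concatenation; + coerces text to numbers (yielding 0)

Fix: Replace + with || to concatenate text

Corrected query:
SELECT major || ': ' || name AS label FROM students

Result:
label         
--------------
Physics: Kate 
History: Jack 
Art: Eve      
CS: Jack      
CS: Alice     
History: Frank
CS: Dave      
Art: Eve      
CS: Liam      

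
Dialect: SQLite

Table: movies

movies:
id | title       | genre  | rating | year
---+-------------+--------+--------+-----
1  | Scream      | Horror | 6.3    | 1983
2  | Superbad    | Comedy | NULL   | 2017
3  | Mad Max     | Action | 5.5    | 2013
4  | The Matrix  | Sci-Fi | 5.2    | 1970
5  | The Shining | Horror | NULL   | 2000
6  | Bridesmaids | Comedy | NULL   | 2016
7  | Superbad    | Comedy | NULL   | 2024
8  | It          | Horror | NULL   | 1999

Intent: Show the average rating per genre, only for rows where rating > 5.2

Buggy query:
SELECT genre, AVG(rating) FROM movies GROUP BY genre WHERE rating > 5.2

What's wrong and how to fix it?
Bug: Row-level WHERE must come before GROUP BY in the clause order

Fix: Place WHERE between FROM and GROUP BY

Corrected query:
SELECT genre, AVG(rating) FROM movies WHERE rating > 5.2 GROUP BY genre

Result:
genre  | AVG(rating)
-------+------------
Action | 5.5        
Horror | 6.3        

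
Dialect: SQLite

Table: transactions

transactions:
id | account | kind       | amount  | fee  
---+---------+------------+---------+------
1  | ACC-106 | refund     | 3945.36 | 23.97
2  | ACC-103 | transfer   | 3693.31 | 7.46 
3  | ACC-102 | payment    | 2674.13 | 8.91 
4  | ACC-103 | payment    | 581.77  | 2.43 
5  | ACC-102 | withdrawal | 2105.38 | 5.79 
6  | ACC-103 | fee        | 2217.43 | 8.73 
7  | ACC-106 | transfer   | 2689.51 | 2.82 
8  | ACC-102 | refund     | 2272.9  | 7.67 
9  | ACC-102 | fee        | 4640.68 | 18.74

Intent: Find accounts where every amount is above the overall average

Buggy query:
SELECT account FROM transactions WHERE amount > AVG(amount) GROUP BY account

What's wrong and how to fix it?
Bug: AVG() is an aggregate; it can't sit directly in WHERE

Fix: Compute the overall average in a scalar subquery and compare each group's MIN against it in HAVING

Corrected query:
SELECT account FROM transactions GROUP BY account HAVING MIN(amount) > (SELECT AVG(amount) FROM transactions)

Result:
(no rows)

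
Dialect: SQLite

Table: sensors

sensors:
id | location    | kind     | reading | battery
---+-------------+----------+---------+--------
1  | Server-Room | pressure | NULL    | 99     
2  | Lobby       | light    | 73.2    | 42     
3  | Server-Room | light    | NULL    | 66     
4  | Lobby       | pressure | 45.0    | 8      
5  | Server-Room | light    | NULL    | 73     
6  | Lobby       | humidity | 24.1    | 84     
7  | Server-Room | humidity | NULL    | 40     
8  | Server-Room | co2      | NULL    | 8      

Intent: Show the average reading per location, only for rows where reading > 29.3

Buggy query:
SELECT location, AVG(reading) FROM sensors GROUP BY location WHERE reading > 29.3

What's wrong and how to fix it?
Bug: Row-level WHERE must come before GROUP BY in the clause order

Fix: Move the WHERE clause before GROUP BY

Corrected query:
SELECT location, AVG(reading) FROM sensors WHERE reading > 29.3 GROUP BY location

Result:
location | AVG(reading)
---------+-------------
Lobby    | 59.1        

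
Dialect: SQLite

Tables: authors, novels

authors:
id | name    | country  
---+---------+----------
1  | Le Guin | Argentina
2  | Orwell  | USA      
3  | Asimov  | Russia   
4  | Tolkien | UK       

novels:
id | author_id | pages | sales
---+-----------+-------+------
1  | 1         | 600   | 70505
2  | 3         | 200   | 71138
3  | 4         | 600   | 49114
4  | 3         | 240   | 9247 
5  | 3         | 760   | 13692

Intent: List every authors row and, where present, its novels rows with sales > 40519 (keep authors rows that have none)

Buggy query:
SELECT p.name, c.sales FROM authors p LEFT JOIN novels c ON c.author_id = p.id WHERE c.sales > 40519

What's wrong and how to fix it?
Bug: Filtering c.sales in WHERE discards the NULL rows produced by LEFT JOIN, turning it into an inner join

Fix: Put 'c.sales > 40519' in the JOIN's ON clause instead of WHERE

Corrected query:
SELECT p.name, c.sales FROM authors p LEFT JOIN novels c ON c.author_id = p.id AND c.sales > 40519

Result:
name    | sales
--------+------
Le Guin | 70505
Orwell  | NULL 
Asimov  | 71138
Tolkien | 49114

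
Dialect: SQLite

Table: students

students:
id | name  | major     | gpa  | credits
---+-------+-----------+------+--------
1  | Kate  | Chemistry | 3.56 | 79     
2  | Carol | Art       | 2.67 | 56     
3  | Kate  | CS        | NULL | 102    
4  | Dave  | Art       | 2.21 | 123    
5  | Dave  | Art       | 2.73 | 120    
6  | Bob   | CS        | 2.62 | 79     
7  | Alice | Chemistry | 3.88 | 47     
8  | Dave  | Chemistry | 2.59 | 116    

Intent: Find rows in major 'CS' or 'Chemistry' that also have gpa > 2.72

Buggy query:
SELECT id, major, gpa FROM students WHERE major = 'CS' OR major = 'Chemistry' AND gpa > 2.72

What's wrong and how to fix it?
Bug: Without parentheses, AND is evaluated before OR, so the gpa filter only applies to the 'Chemistry' branch

Fix: Group the OR with parentheses (or use IN), then AND the threshold

Corrected query:
SELECT id, major, gpa FROM students WHERE (major = 'CS' OR major = 'Chemistry') AND gpa > 2.72

Result:
id | major     | gpa 
---+-----------+-----
1  | Chemistry | 3.56
7  | Chemistry | 3.88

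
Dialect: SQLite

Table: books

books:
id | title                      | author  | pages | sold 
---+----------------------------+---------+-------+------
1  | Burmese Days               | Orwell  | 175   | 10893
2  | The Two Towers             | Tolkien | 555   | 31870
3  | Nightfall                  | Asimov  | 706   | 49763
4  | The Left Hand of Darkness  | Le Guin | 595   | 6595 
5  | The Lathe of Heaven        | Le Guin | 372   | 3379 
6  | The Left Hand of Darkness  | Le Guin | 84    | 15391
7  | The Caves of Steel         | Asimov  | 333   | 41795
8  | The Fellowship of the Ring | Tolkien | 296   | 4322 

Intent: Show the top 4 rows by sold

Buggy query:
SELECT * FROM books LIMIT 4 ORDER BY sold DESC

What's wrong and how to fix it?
Bug: LIMIT must come after ORDER BY

Fix: Swap the clauses: ORDER BY first, then LIMIT

Corrected query:
SELECT * FROM books ORDER BY sold DESC LIMIT 4

Result:
id | title                     | author  | pages | sold 
---+---------------------------+---------+-------+------
3  | Nightfall                 | Asimov  | 706   | 49763
7  | The Caves of Steel        | Asimov  | 333   | 41795
2  | The Two Towers            | Tolkien | 555   | 31870
6  | The Left Hand of Darkness | Le Guin | 84    | 15391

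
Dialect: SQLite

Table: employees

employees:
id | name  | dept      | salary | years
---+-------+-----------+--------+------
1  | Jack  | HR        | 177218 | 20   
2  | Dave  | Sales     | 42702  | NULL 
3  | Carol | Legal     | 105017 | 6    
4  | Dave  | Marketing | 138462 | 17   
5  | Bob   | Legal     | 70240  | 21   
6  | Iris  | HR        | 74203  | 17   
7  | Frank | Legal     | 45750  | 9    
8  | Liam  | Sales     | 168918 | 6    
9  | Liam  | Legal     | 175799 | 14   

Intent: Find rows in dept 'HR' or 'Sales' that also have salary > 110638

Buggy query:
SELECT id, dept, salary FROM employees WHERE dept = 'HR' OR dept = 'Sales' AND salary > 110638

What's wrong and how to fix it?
Bug: AND binds tighter than OR, so this parses as dept = 'HR' OR (dept = 'Sales' AND salary > 110638)

Fix: Add parentheses around the OR so the AND applies to both alternatives

Corrected query:
SELECT id, dept, salary FROM employees WHERE (dept = 'HR' OR dept = 'Sales') AND salary > 110638

Result:
id | dept  | salary
---+-------+-------
1  | HR    | 177218
8  | Sales | 168918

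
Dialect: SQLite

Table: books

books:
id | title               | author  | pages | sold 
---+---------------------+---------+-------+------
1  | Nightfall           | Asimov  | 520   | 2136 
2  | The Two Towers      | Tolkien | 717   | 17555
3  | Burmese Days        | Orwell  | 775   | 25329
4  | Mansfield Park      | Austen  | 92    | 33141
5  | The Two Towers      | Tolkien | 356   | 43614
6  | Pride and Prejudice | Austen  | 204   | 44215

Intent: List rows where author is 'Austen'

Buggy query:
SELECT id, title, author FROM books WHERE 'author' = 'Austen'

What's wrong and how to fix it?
Bug: 'author' in single quotes is a string literal, not the column; the comparison is literal-vs-literal and never true

Fix: Reference the column as author without single quotes

Corrected query:
SELECT id, title, author FROM books WHERE author = 'Austen'

Result:
id | title               | author
---+---------------------+-------
4  | Mansfield Park      | Austen
6  | Pride and Prejudice | Austen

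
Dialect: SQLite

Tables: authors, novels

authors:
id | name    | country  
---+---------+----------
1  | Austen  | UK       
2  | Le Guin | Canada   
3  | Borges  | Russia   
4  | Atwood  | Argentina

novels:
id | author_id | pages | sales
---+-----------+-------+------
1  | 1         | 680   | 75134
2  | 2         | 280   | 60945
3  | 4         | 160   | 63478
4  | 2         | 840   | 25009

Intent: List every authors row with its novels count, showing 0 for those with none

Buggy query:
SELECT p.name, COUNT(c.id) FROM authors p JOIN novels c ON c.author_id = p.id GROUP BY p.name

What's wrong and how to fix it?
Bug: INNER JOIN drops authors rows that have no matching novels rows

Fix: Switch to LEFT JOIN to retain unmatched parent rows

Corrected query:
SELECT p.name, COUNT(c.id) FROM authors p LEFT JOIN novels c ON c.author_id = p.id GROUP BY p.name

Result:
name    | COUNT(c.id)
--------+------------
Atwood  | 1          
Austen  | 1          
Borges  | 0          
Le Guin | 2          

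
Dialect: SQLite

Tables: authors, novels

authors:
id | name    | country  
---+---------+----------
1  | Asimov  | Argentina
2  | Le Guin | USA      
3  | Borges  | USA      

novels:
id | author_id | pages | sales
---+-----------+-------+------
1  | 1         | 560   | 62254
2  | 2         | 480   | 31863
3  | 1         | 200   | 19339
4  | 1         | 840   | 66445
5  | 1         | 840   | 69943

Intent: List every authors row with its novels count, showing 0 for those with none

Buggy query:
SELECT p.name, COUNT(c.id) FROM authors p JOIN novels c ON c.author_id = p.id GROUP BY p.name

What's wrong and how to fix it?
Bug: INNER JOIN drops authors rows that have no matching novels rows

Fix: Use LEFT JOIN so parents without children still appear (COUNT(c.id) gives 0)

Corrected query:
SELECT p.name, COUNT(c.id) FROM authors p LEFT JOIN novels c ON c.author_id = p.id GROUP BY p.name

Result:
name    | COUNT(c.id)
--------+------------
Asimov  | 4          
Borges  | 0          
Le Guin | 1          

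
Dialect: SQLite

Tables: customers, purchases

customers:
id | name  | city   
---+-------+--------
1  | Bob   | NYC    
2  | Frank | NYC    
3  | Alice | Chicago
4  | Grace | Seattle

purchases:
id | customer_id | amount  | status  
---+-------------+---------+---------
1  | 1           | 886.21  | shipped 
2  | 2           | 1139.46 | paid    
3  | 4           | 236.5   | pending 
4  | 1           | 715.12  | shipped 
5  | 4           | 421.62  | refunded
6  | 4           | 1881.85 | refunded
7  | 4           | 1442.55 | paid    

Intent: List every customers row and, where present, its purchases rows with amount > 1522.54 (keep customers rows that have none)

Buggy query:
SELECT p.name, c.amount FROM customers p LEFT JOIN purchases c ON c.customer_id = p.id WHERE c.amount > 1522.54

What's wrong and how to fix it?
Bug: A WHERE condition on the right-hand table after LEFT JOIN drops unmatched parents

Fix: Put 'c.amount > 1522.54' in the JOIN's ON clause instead of WHERE

Corrected query:
SELECT p.name, c.amount FROM customers p LEFT JOIN purchases c ON c.customer_id = p.id AND c.amount > 1522.54

Result:
name  | amount 
------+--------
Bob   | NULL   
Frank | NULL   
Alice | NULL   
Grace | 1881.85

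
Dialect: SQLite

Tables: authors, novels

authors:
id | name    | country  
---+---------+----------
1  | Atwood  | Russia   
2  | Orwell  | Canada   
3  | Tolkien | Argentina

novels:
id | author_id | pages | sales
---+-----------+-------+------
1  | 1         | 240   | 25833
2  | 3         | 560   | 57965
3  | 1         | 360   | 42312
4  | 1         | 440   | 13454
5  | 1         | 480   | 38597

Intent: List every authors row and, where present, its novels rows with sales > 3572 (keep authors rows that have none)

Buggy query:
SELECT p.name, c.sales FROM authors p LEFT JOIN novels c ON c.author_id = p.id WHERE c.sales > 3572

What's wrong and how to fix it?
Bug: Filtering c.sales in WHERE discards the NULL rows produced by LEFT JOIN, turning it into an inner join

Fix: Move the right-table condition into the ON clause so unmatched parents are kept

Corrected query:
SELECT p.name, c.sales FROM authors p LEFT JOIN novels c ON c.author_id = p.id AND c.sales > 3572

Result:
name    | sales
--------+------
Atwood  | 13454
Atwood  | 25833
Atwood  | 38597
Atwood  | 42312
Orwell  | NULL 
Tolkien | 57965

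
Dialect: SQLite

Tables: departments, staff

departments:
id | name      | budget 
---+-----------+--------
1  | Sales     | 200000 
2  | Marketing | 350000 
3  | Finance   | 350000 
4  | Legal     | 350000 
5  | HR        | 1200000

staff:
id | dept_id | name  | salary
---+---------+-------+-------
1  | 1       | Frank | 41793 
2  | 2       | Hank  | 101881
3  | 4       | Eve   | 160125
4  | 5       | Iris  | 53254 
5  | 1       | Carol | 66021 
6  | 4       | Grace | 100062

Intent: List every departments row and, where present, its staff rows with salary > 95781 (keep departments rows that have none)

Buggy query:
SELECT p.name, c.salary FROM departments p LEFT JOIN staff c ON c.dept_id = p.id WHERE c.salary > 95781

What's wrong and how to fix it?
Bug: Filtering c.salary in WHERE discards the NULL rows produced by LEFT JOIN, turning it into an inner join

Fix: Put 'c.salary > 95781' in the JOIN's ON clause instead of WHERE

Corrected query:
SELECT p.name, c.salary FROM departments p LEFT JOIN staff c ON c.dept_id = p.id AND c.salary > 95781

Result:
name      | salary
----------+-------
Sales     | NULL  
Marketing | 101881
Finance   | NULL  
Legal     | 100062
Legal     | 160125
HR        | NULL  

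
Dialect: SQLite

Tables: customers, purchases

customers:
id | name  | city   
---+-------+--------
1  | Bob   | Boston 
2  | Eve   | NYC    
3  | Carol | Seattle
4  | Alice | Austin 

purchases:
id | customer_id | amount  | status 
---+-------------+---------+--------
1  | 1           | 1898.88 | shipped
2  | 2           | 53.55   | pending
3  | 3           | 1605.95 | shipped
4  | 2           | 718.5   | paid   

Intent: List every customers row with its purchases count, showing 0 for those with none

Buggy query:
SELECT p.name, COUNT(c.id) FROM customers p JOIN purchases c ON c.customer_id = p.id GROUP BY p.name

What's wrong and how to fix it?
Bug: INNER JOIN drops customers rows that have no matching purchases rows

Fix: Use LEFT JOIN so parents without children still appear (COUNT(c.id) gives 0)

Corrected query:
SELECT p.name, COUNT(c.id) FROM customers p LEFT JOIN purchases c ON c.customer_id = p.id GROUP BY p.name

Result:
name  | COUNT(c.id)
------+------------
Alice | 0          
Bob   | 1          
Carol | 1          
Eve   | 2          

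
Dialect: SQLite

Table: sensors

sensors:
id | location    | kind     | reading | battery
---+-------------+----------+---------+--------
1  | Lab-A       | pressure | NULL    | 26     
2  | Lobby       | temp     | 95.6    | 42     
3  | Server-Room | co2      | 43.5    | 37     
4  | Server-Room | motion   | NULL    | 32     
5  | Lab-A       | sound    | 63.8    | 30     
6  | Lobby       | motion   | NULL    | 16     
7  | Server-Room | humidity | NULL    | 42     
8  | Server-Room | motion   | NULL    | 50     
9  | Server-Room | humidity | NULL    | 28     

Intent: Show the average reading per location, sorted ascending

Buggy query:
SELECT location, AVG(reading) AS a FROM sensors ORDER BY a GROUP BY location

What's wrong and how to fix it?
Bug: ORDER BY appears before GROUP BY; SQL clause order requires GROUP BY first

Fix: Move ORDER BY to the end, after GROUP BY

Corrected query:
SELECT location, AVG(reading) AS a FROM sensors GROUP BY location ORDER BY a

Result:
location    | a   
------------+-----
Server-Room | 43.5
Lab-A       | 63.8
Lobby       | 95.6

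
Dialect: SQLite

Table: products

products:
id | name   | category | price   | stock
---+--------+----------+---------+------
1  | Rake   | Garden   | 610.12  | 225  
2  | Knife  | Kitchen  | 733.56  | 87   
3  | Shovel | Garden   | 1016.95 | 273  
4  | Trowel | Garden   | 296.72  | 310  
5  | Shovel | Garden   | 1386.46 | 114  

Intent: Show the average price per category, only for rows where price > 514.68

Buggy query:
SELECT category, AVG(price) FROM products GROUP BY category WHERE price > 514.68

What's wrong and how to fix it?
Bug: Row-level WHERE must come before GROUP BY in the clause order

Fix: Move the WHERE clause before GROUP BY

Corrected query:
SELECT category, AVG(price) FROM products WHERE price > 514.68 GROUP BY category

Result:
category | AVG(price)
---------+-----------
Garden   | 1004.51   
Kitchen  | 733.56    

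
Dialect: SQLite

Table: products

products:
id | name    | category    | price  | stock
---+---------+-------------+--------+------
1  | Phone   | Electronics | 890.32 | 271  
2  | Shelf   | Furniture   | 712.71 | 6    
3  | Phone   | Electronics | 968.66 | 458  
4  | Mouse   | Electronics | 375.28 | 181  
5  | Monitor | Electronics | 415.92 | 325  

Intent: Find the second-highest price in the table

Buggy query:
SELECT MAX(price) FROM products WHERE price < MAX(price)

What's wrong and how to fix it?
Bug: The inner MAX is an aggregate inside WHERE, which is not allowed

Fix: Compute the overall MAX in a subquery, then take MAX of rows below it

Corrected query:
SELECT MAX(price) FROM products WHERE price < (SELECT MAX(price) FROM products)

Result:
MAX(price)
----------
890.32    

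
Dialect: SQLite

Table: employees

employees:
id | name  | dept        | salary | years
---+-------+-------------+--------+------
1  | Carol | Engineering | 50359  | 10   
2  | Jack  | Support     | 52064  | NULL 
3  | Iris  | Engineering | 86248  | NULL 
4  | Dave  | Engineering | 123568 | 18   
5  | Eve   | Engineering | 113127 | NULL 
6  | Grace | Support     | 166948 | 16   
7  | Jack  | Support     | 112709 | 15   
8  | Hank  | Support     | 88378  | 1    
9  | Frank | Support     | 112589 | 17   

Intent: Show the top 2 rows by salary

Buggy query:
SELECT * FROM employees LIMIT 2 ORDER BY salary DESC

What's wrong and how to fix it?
Bug: ORDER BY cannot follow LIMIT; LIMIT is the final clause

Fix: Sort with ORDER BY, then apply LIMIT

Corrected query:
SELECT * FROM employees ORDER BY salary DESC LIMIT 2

Result:
id | name  | dept        | salary | years
---+-------+-------------+--------+------
6  | Grace | Support     | 166948 | 16   
4  | Dave  | Engineering | 123568 | 18   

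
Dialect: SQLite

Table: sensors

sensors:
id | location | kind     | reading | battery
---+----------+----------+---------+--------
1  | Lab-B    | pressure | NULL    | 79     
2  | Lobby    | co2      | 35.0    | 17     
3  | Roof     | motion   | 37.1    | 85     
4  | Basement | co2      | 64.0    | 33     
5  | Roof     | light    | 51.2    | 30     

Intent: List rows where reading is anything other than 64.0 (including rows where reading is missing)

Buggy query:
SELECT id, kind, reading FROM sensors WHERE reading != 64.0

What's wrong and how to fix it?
Bug: Inequality against NULL is unknown, not true; rows with NULL are dropped

Fix: Handle NULL separately with IS NULL alongside the inequality

Corrected query:
SELECT id, kind, reading FROM sensors WHERE reading != 64.0 OR reading IS NULL

Result:
id | kind     | reading
---+----------+--------
1  | pressure | NULL   
2  | co2      | 35     
3  | motion   | 37.1   
5  | light    | 51.2   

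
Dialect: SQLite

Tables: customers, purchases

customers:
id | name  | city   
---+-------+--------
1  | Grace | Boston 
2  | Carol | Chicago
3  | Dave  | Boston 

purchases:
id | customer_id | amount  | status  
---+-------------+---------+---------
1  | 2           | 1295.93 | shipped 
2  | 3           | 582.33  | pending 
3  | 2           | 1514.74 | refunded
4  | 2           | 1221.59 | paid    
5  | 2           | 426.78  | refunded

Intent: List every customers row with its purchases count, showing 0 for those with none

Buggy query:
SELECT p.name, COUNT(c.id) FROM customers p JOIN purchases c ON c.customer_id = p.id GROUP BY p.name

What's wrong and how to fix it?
Bug: An inner join excludes parents with zero children

Fix: Use LEFT JOIN so parents without children still appear (COUNT(c.id) gives 0)

Corrected query:
SELECT p.name, COUNT(c.id) FROM customers p LEFT JOIN purchases c ON c.customer_id = p.id GROUP BY p.name

Result:
name  | COUNT(c.id)
------+------------
Carol | 4          
Dave  | 1          
Grace | 0          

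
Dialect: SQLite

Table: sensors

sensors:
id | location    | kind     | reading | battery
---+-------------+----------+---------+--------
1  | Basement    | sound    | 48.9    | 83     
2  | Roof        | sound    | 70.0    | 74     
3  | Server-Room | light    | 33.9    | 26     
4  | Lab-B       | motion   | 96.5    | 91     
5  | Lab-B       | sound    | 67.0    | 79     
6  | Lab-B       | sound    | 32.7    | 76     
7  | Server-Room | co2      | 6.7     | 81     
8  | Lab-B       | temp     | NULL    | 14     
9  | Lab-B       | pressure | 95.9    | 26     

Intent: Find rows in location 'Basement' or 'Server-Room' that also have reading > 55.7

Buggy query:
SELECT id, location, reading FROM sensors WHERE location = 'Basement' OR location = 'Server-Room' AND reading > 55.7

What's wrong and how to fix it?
Bug: Without parentheses, AND is evaluated before OR, so the reading filter only applies to the 'Server-Room' branch

Fix: Group the OR with parentheses (or use IN), then AND the threshold

Corrected query:
SELECT id, location, reading FROM sensors WHERE (location = 'Basement' OR location = 'Server-Room') AND reading > 55.7

Result:
(no rows)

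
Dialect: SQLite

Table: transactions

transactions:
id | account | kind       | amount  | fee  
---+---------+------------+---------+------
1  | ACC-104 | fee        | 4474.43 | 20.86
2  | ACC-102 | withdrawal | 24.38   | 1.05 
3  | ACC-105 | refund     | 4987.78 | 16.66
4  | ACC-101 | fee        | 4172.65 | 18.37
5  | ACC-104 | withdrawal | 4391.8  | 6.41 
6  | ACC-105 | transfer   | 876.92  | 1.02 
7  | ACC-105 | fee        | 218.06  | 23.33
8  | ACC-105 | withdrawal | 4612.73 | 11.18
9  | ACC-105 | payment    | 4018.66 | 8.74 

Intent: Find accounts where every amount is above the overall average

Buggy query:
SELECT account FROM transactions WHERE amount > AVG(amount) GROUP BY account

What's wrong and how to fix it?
Bug: AVG() is an aggregate; it can't sit directly in WHERE

Fix: Use a subquery for AVG and a HAVING MIN(...) filter so the condition holds for every row in the group

Corrected query:
SELECT account FROM transactions GROUP BY account HAVING MIN(amount) > (SELECT AVG(amount) FROM transactions)

Result:
account
-------
ACC-101
ACC-104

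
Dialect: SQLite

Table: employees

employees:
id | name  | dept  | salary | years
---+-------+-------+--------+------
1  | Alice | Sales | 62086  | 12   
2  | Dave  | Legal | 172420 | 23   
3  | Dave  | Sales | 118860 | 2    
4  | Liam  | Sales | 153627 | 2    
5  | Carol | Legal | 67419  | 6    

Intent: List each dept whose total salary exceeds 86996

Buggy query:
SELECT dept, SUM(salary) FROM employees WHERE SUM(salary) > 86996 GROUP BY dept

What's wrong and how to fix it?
Bug: WHERE runs before GROUP BY, so aggregates aren't available there

Fix: Move the aggregate condition to a HAVING clause

Corrected query:
SELECT dept, SUM(salary) FROM employees GROUP BY dept HAVING SUM(salary) > 86996

Result:
dept  | SUM(salary)
------+------------
Legal | 239839     
Sales | 334573     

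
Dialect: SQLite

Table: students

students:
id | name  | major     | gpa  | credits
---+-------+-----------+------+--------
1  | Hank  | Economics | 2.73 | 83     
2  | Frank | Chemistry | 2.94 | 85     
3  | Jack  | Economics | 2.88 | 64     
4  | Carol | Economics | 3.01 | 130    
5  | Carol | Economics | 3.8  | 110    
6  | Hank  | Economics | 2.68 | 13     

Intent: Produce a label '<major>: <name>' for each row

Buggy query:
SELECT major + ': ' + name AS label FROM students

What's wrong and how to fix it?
Bug: '+' is numeric addition; on text columns SQLite converts them to 0 instead of concatenating

Fix: Replace + with || to concatenate text

Corrected query:
SELECT major || ': ' || name AS label FROM students

Result:
label           
----------------
Economics: Hank 
Chemistry: Frank
Economics: Jack 
Economics: Carol
Economics: Carol
Economics: Hank 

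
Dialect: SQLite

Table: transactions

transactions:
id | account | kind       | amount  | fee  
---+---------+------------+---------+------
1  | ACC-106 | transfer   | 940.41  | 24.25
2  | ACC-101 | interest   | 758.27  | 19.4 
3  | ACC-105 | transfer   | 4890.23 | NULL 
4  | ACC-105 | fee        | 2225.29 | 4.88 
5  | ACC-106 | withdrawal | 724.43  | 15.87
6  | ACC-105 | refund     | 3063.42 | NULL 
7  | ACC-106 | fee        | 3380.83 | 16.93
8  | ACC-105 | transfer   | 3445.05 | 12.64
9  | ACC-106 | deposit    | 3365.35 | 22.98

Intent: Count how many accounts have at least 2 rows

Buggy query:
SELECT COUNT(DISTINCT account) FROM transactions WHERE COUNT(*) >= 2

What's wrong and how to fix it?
Bug: WHERE filters individual rows, not groups, so a group-level COUNT is invalid there

Fix: Use a subquery that GROUPs and filters with HAVING, then count its rows

Corrected query:
SELECT COUNT(*) FROM (SELECT account FROM transactions GROUP BY account HAVING COUNT(*) >= 2)

Result:
COUNT(*)
--------
2       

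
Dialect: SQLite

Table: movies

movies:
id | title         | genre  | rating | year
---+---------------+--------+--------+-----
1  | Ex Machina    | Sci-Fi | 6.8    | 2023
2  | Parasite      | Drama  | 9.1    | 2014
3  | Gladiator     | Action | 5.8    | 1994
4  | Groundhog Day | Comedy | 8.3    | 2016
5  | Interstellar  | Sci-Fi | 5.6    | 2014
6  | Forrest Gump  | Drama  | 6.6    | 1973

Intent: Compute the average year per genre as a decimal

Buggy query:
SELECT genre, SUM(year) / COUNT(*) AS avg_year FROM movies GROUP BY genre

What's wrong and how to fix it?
Bug: SUM(year) and COUNT(*) are both integers; the division truncates the fractional part

Fix: Multiply by 1.0 (or CAST to REAL) to force floating-point division

Corrected query:
SELECT genre, SUM(year) * 1.0 / COUNT(*) AS avg_year FROM movies GROUP BY genre

Result:
genre  | avg_year
-------+---------
Action | 1994    
Comedy | 2016    
Drama  | 1993.5  
Sci-Fi | 2018.5  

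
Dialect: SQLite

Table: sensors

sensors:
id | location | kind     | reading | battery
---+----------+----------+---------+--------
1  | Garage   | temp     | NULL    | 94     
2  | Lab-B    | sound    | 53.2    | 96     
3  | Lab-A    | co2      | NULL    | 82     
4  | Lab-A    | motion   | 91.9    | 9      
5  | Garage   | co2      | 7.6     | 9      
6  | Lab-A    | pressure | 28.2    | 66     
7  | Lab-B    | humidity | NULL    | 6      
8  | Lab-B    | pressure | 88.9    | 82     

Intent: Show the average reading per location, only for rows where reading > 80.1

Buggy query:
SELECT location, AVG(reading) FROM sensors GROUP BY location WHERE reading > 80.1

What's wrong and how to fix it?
Bug: WHERE cannot follow GROUP BY

Fix: Place WHERE between FROM and GROUP BY

Corrected query:
SELECT location, AVG(reading) FROM sensors WHERE reading > 80.1 GROUP BY location

Result:
location | AVG(reading)
---------+-------------
Lab-A    | 91.9        
Lab-B    | 88.9        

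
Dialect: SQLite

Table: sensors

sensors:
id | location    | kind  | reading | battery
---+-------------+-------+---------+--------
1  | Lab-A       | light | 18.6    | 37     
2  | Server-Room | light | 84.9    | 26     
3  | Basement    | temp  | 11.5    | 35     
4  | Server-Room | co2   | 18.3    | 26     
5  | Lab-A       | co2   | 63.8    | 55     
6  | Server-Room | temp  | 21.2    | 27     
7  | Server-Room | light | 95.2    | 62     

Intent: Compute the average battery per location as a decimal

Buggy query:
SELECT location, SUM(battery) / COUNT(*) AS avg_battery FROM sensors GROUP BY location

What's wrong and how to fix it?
Bug: Both operands are integers, so '/' performs integer division and truncates

Fix: Multiply by 1.0 (or CAST to REAL) to force floating-point division

Corrected query:
SELECT location, SUM(battery) * 1.0 / COUNT(*) AS avg_battery FROM sensors GROUP BY location

Result:
location    | avg_battery
------------+------------
Basement    | 35         
Lab-A       | 46         
Server-Room | 35.25      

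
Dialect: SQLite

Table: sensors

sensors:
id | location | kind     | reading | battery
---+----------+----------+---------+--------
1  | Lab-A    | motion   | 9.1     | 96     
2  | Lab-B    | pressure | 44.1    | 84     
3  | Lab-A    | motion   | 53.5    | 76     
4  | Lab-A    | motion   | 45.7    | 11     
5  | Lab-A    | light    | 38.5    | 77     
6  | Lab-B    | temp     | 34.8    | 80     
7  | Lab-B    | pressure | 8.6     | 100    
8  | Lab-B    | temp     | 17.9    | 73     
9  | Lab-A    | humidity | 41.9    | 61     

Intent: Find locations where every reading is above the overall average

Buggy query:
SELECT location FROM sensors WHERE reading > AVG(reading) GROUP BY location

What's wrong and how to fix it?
Bug: AVG() is an aggregate; it can't sit directly in WHERE

Fix: Use a subquery for AVG and a HAVING MIN(...) filter so the condition holds for every row in the group

Corrected query:
SELECT location FROM sensors GROUP BY location HAVING MIN(reading) > (SELECT AVG(reading) FROM sensors)

Result:
(no rows)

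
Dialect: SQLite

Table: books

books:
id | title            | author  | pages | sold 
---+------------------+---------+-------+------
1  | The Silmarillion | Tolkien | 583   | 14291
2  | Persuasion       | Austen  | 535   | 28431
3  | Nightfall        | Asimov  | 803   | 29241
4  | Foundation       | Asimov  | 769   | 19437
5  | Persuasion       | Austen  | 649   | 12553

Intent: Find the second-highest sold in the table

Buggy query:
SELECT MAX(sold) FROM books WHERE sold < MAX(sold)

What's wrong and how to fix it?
Bug: The inner MAX is an aggregate inside WHERE, which is not allowed

Fix: Put the inner MAX in a scalar subquery

Corrected query:
SELECT MAX(sold) FROM books WHERE sold < (SELECT MAX(sold) FROM books)

Result:
MAX(sold)
---------
28431    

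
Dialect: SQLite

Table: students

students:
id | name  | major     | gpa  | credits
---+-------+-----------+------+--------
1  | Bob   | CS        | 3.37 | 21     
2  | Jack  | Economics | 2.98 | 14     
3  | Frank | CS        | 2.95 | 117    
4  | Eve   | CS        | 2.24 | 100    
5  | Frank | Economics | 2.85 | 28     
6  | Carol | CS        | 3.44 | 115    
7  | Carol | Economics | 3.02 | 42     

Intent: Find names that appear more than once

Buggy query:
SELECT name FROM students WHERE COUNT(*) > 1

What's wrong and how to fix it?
Bug: WHERE can't reference COUNT(*); aggregates are computed after WHERE

Fix: GROUP BY name, then filter groups with HAVING COUNT(*) > 1

Corrected query:
SELECT name FROM students GROUP BY name HAVING COUNT(*) > 1

Result:
name 
-----
Carol
Frank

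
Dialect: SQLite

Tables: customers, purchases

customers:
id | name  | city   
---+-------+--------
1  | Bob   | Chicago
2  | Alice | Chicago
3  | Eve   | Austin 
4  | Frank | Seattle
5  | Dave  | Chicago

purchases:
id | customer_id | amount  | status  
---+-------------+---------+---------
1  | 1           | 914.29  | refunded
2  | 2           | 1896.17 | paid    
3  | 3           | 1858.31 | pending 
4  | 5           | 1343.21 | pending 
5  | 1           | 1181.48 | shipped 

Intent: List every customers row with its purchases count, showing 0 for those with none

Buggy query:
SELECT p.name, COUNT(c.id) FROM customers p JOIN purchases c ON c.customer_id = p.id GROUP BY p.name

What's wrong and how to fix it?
Bug: An inner join excludes parents with zero children

Fix: Switch to LEFT JOIN to retain unmatched parent rows

Corrected query:
SELECT p.name, COUNT(c.id) FROM customers p LEFT JOIN purchases c ON c.customer_id = p.id GROUP BY p.name

Result:
name  | COUNT(c.id)
------+------------
Alice | 1          
Bob   | 2          
Dave  | 1          
Eve   | 1          
Frank | 0          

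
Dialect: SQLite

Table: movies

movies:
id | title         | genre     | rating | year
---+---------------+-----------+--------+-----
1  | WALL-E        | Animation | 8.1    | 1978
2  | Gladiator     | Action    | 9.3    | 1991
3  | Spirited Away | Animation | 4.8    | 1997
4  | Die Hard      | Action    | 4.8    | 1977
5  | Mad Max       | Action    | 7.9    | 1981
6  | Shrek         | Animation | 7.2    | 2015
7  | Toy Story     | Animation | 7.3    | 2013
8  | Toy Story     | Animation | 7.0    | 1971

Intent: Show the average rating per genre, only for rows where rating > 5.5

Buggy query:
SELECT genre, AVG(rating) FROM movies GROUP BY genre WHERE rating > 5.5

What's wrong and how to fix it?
Bug: WHERE cannot follow GROUP BY

Fix: Place WHERE between FROM and GROUP BY

Corrected query:
SELECT genre, AVG(rating) FROM movies WHERE rating > 5.5 GROUP BY genre

Result:
genre     | AVG(rating)
----------+------------
Action    | 8.6        
Animation | 7.4        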